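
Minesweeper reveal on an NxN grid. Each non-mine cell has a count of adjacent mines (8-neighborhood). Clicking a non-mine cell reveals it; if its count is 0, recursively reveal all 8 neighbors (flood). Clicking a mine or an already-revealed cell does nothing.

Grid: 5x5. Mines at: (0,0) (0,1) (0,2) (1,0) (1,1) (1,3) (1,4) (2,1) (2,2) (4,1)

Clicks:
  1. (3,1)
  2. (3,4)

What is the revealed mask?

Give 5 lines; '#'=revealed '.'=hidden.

Click 1 (3,1) count=3: revealed 1 new [(3,1)] -> total=1
Click 2 (3,4) count=0: revealed 8 new [(2,3) (2,4) (3,2) (3,3) (3,4) (4,2) (4,3) (4,4)] -> total=9

Answer: .....
.....
...##
.####
..###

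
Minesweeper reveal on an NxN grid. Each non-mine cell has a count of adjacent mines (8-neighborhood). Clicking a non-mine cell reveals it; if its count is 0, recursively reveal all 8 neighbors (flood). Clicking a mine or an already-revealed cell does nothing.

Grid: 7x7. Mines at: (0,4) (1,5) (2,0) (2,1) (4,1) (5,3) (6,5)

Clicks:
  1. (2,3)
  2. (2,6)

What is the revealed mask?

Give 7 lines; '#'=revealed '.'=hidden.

Answer: .......
..###..
..#####
..#####
..#####
....###
.......

Derivation:
Click 1 (2,3) count=0: revealed 21 new [(1,2) (1,3) (1,4) (2,2) (2,3) (2,4) (2,5) (2,6) (3,2) (3,3) (3,4) (3,5) (3,6) (4,2) (4,3) (4,4) (4,5) (4,6) (5,4) (5,5) (5,6)] -> total=21
Click 2 (2,6) count=1: revealed 0 new [(none)] -> total=21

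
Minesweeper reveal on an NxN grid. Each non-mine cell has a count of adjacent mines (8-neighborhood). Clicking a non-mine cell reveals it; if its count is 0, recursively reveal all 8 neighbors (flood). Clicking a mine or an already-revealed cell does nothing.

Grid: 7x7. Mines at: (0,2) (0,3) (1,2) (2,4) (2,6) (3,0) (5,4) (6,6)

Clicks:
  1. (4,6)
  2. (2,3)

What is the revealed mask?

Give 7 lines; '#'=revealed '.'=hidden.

Answer: .......
.......
...#...
.....##
.....##
.....##
.......

Derivation:
Click 1 (4,6) count=0: revealed 6 new [(3,5) (3,6) (4,5) (4,6) (5,5) (5,6)] -> total=6
Click 2 (2,3) count=2: revealed 1 new [(2,3)] -> total=7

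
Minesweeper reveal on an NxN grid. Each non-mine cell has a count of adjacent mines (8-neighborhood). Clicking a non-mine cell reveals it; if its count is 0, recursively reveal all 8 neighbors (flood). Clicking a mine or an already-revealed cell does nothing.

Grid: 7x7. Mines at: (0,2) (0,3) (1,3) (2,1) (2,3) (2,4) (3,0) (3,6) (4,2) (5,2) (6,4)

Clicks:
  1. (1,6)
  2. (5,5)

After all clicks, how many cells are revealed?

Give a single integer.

Click 1 (1,6) count=0: revealed 8 new [(0,4) (0,5) (0,6) (1,4) (1,5) (1,6) (2,5) (2,6)] -> total=8
Click 2 (5,5) count=1: revealed 1 new [(5,5)] -> total=9

Answer: 9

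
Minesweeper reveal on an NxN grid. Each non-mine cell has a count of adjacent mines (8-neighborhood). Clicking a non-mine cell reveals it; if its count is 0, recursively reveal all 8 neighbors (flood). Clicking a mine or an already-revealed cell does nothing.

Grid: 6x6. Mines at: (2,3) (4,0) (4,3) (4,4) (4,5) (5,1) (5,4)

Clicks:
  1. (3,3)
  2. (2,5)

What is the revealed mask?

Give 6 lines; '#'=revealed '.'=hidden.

Answer: ######
######
###.##
######
......
......

Derivation:
Click 1 (3,3) count=3: revealed 1 new [(3,3)] -> total=1
Click 2 (2,5) count=0: revealed 22 new [(0,0) (0,1) (0,2) (0,3) (0,4) (0,5) (1,0) (1,1) (1,2) (1,3) (1,4) (1,5) (2,0) (2,1) (2,2) (2,4) (2,5) (3,0) (3,1) (3,2) (3,4) (3,5)] -> total=23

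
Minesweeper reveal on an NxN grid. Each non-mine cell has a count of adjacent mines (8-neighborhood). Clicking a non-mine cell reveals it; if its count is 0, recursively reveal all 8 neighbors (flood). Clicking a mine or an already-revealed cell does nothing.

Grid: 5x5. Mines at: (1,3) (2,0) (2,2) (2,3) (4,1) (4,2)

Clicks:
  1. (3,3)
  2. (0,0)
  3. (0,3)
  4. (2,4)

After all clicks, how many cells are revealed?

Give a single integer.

Click 1 (3,3) count=3: revealed 1 new [(3,3)] -> total=1
Click 2 (0,0) count=0: revealed 6 new [(0,0) (0,1) (0,2) (1,0) (1,1) (1,2)] -> total=7
Click 3 (0,3) count=1: revealed 1 new [(0,3)] -> total=8
Click 4 (2,4) count=2: revealed 1 new [(2,4)] -> total=9

Answer: 9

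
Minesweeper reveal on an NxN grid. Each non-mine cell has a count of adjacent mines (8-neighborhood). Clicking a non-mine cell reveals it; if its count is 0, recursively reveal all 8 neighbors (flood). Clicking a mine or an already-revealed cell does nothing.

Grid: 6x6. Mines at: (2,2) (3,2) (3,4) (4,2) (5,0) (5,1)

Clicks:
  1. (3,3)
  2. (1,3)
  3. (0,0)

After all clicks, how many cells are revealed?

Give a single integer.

Answer: 22

Derivation:
Click 1 (3,3) count=4: revealed 1 new [(3,3)] -> total=1
Click 2 (1,3) count=1: revealed 1 new [(1,3)] -> total=2
Click 3 (0,0) count=0: revealed 20 new [(0,0) (0,1) (0,2) (0,3) (0,4) (0,5) (1,0) (1,1) (1,2) (1,4) (1,5) (2,0) (2,1) (2,3) (2,4) (2,5) (3,0) (3,1) (4,0) (4,1)] -> total=22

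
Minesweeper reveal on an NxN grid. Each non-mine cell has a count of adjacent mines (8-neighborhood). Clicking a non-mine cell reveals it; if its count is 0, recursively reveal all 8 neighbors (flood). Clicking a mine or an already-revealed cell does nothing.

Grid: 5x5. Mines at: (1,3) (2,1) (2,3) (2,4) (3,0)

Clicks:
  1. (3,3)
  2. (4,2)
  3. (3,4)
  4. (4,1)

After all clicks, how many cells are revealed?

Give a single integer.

Click 1 (3,3) count=2: revealed 1 new [(3,3)] -> total=1
Click 2 (4,2) count=0: revealed 7 new [(3,1) (3,2) (3,4) (4,1) (4,2) (4,3) (4,4)] -> total=8
Click 3 (3,4) count=2: revealed 0 new [(none)] -> total=8
Click 4 (4,1) count=1: revealed 0 new [(none)] -> total=8

Answer: 8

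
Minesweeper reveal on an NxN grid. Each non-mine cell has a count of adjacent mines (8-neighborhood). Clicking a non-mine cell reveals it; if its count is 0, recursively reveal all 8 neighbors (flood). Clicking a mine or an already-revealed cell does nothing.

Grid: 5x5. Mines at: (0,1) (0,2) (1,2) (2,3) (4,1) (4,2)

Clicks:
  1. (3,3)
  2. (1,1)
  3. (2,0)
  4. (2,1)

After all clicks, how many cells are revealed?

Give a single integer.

Click 1 (3,3) count=2: revealed 1 new [(3,3)] -> total=1
Click 2 (1,1) count=3: revealed 1 new [(1,1)] -> total=2
Click 3 (2,0) count=0: revealed 5 new [(1,0) (2,0) (2,1) (3,0) (3,1)] -> total=7
Click 4 (2,1) count=1: revealed 0 new [(none)] -> total=7

Answer: 7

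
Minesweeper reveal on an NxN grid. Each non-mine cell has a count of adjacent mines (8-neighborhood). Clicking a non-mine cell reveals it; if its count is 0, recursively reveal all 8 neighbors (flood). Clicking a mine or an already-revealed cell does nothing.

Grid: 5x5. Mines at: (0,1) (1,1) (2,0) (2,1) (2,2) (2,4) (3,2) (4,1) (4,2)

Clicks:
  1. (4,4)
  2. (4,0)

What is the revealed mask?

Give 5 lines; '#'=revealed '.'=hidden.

Click 1 (4,4) count=0: revealed 4 new [(3,3) (3,4) (4,3) (4,4)] -> total=4
Click 2 (4,0) count=1: revealed 1 new [(4,0)] -> total=5

Answer: .....
.....
.....
...##
#..##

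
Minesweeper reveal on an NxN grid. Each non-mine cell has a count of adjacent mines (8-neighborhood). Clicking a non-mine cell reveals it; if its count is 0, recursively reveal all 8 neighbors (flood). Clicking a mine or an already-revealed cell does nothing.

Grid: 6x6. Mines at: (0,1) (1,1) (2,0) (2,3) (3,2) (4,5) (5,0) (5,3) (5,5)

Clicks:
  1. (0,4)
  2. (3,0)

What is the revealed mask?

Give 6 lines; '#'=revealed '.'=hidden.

Answer: ..####
..####
....##
#...##
......
......

Derivation:
Click 1 (0,4) count=0: revealed 12 new [(0,2) (0,3) (0,4) (0,5) (1,2) (1,3) (1,4) (1,5) (2,4) (2,5) (3,4) (3,5)] -> total=12
Click 2 (3,0) count=1: revealed 1 new [(3,0)] -> total=13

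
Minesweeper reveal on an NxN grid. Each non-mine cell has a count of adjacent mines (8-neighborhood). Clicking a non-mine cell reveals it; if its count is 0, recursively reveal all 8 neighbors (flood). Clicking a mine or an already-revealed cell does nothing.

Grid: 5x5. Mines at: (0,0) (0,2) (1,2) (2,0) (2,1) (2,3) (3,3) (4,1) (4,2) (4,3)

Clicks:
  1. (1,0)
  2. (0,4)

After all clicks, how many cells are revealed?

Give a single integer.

Answer: 5

Derivation:
Click 1 (1,0) count=3: revealed 1 new [(1,0)] -> total=1
Click 2 (0,4) count=0: revealed 4 new [(0,3) (0,4) (1,3) (1,4)] -> total=5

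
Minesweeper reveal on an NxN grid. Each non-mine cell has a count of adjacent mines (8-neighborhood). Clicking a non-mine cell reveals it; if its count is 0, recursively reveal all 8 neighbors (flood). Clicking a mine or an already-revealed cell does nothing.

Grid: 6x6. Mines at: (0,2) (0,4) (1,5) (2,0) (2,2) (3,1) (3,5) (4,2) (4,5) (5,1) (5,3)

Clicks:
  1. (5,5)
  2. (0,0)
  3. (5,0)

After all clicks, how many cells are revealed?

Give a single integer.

Click 1 (5,5) count=1: revealed 1 new [(5,5)] -> total=1
Click 2 (0,0) count=0: revealed 4 new [(0,0) (0,1) (1,0) (1,1)] -> total=5
Click 3 (5,0) count=1: revealed 1 new [(5,0)] -> total=6

Answer: 6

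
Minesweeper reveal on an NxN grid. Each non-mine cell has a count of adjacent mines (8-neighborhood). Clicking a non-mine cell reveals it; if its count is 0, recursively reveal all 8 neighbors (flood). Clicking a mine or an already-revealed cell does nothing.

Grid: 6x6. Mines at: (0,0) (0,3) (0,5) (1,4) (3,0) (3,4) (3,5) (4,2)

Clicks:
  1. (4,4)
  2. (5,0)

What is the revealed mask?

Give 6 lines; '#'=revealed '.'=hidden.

Click 1 (4,4) count=2: revealed 1 new [(4,4)] -> total=1
Click 2 (5,0) count=0: revealed 4 new [(4,0) (4,1) (5,0) (5,1)] -> total=5

Answer: ......
......
......
......
##..#.
##....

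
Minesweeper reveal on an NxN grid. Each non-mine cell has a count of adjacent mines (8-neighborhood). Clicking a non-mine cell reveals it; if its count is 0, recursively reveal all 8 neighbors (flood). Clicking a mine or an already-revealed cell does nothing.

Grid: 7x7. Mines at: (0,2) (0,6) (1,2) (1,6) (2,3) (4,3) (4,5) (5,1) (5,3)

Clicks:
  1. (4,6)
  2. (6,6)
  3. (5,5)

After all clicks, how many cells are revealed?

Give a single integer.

Click 1 (4,6) count=1: revealed 1 new [(4,6)] -> total=1
Click 2 (6,6) count=0: revealed 6 new [(5,4) (5,5) (5,6) (6,4) (6,5) (6,6)] -> total=7
Click 3 (5,5) count=1: revealed 0 new [(none)] -> total=7

Answer: 7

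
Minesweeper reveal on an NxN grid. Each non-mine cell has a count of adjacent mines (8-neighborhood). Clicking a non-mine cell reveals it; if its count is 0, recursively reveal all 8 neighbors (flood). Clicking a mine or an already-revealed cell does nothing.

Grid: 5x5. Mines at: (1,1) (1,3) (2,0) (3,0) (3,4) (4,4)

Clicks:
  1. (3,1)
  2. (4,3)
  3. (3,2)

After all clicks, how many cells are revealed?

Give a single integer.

Click 1 (3,1) count=2: revealed 1 new [(3,1)] -> total=1
Click 2 (4,3) count=2: revealed 1 new [(4,3)] -> total=2
Click 3 (3,2) count=0: revealed 7 new [(2,1) (2,2) (2,3) (3,2) (3,3) (4,1) (4,2)] -> total=9

Answer: 9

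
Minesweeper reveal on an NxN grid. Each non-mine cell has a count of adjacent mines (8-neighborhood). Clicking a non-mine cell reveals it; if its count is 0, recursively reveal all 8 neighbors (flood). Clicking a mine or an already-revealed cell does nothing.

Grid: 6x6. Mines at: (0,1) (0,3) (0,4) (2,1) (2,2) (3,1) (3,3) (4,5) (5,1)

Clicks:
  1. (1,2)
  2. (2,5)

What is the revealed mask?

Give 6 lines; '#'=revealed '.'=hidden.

Answer: ......
..#.##
....##
....##
......
......

Derivation:
Click 1 (1,2) count=4: revealed 1 new [(1,2)] -> total=1
Click 2 (2,5) count=0: revealed 6 new [(1,4) (1,5) (2,4) (2,5) (3,4) (3,5)] -> total=7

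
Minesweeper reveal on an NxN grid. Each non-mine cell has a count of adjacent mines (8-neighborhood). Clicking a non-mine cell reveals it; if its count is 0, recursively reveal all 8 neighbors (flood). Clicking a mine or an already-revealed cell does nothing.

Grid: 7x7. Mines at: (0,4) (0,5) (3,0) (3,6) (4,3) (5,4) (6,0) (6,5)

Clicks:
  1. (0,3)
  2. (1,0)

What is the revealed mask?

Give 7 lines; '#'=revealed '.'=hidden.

Click 1 (0,3) count=1: revealed 1 new [(0,3)] -> total=1
Click 2 (1,0) count=0: revealed 20 new [(0,0) (0,1) (0,2) (1,0) (1,1) (1,2) (1,3) (1,4) (1,5) (2,0) (2,1) (2,2) (2,3) (2,4) (2,5) (3,1) (3,2) (3,3) (3,4) (3,5)] -> total=21

Answer: ####...
######.
######.
.#####.
.......
.......
.......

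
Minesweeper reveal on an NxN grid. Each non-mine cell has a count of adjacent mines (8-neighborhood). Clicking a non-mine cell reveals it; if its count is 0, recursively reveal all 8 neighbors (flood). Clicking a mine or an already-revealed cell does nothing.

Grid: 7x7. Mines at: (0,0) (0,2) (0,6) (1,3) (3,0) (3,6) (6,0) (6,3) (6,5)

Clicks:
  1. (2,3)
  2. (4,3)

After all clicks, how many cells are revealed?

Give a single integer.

Click 1 (2,3) count=1: revealed 1 new [(2,3)] -> total=1
Click 2 (4,3) count=0: revealed 19 new [(2,1) (2,2) (2,4) (2,5) (3,1) (3,2) (3,3) (3,4) (3,5) (4,1) (4,2) (4,3) (4,4) (4,5) (5,1) (5,2) (5,3) (5,4) (5,5)] -> total=20

Answer: 20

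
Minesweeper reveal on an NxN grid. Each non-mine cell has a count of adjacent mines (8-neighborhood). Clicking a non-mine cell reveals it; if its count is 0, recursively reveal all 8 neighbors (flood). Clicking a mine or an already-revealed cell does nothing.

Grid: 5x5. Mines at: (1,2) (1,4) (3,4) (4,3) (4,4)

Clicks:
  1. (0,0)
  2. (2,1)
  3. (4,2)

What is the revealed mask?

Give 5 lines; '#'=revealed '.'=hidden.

Answer: ##...
##...
###..
###..
###..

Derivation:
Click 1 (0,0) count=0: revealed 13 new [(0,0) (0,1) (1,0) (1,1) (2,0) (2,1) (2,2) (3,0) (3,1) (3,2) (4,0) (4,1) (4,2)] -> total=13
Click 2 (2,1) count=1: revealed 0 new [(none)] -> total=13
Click 3 (4,2) count=1: revealed 0 new [(none)] -> total=13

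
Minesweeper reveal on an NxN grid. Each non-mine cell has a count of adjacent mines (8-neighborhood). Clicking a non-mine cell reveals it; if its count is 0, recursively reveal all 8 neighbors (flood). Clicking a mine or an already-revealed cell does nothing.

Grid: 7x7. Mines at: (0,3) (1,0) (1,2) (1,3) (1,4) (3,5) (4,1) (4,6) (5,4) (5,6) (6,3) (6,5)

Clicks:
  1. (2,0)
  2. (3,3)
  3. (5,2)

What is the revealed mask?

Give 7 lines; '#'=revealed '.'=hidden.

Answer: .......
.......
#.###..
..###..
..###..
..#....
.......

Derivation:
Click 1 (2,0) count=1: revealed 1 new [(2,0)] -> total=1
Click 2 (3,3) count=0: revealed 9 new [(2,2) (2,3) (2,4) (3,2) (3,3) (3,4) (4,2) (4,3) (4,4)] -> total=10
Click 3 (5,2) count=2: revealed 1 new [(5,2)] -> total=11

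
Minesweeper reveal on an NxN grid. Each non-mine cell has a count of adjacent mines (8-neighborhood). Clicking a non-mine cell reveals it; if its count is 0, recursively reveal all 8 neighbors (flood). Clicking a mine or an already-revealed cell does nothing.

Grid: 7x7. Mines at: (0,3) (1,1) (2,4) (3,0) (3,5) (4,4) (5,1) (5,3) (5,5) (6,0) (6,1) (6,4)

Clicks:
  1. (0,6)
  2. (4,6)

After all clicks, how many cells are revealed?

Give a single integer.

Click 1 (0,6) count=0: revealed 8 new [(0,4) (0,5) (0,6) (1,4) (1,5) (1,6) (2,5) (2,6)] -> total=8
Click 2 (4,6) count=2: revealed 1 new [(4,6)] -> total=9

Answer: 9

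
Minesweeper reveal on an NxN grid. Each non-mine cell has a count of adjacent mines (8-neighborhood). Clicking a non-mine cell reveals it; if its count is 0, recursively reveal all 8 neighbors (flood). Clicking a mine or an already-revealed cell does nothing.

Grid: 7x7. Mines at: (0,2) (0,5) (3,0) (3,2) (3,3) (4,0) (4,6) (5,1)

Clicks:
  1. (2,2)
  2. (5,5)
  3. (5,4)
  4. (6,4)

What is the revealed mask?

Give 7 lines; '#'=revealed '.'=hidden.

Answer: .......
.......
..#....
.......
..####.
..#####
..#####

Derivation:
Click 1 (2,2) count=2: revealed 1 new [(2,2)] -> total=1
Click 2 (5,5) count=1: revealed 1 new [(5,5)] -> total=2
Click 3 (5,4) count=0: revealed 13 new [(4,2) (4,3) (4,4) (4,5) (5,2) (5,3) (5,4) (5,6) (6,2) (6,3) (6,4) (6,5) (6,6)] -> total=15
Click 4 (6,4) count=0: revealed 0 new [(none)] -> total=15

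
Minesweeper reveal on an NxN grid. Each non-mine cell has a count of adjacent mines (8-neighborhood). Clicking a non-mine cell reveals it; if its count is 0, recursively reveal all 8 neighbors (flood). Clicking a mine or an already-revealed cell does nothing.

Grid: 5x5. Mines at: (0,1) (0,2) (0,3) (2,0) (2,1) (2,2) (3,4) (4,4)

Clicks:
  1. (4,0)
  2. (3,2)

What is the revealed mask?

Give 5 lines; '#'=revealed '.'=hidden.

Click 1 (4,0) count=0: revealed 8 new [(3,0) (3,1) (3,2) (3,3) (4,0) (4,1) (4,2) (4,3)] -> total=8
Click 2 (3,2) count=2: revealed 0 new [(none)] -> total=8

Answer: .....
.....
.....
####.
####.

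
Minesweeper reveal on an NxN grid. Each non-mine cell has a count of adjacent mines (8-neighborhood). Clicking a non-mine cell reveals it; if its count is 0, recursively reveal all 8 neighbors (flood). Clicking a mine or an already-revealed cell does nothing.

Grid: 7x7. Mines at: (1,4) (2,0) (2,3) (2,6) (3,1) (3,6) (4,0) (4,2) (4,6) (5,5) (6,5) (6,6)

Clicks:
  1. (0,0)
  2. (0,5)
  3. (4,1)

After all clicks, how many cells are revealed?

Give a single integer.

Answer: 10

Derivation:
Click 1 (0,0) count=0: revealed 8 new [(0,0) (0,1) (0,2) (0,3) (1,0) (1,1) (1,2) (1,3)] -> total=8
Click 2 (0,5) count=1: revealed 1 new [(0,5)] -> total=9
Click 3 (4,1) count=3: revealed 1 new [(4,1)] -> total=10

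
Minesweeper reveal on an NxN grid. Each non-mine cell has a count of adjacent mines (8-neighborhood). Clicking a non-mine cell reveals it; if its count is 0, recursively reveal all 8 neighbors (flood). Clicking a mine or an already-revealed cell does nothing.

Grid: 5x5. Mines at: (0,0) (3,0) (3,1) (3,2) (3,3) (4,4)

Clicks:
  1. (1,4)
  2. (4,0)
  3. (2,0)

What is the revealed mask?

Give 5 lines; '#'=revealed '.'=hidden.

Click 1 (1,4) count=0: revealed 12 new [(0,1) (0,2) (0,3) (0,4) (1,1) (1,2) (1,3) (1,4) (2,1) (2,2) (2,3) (2,4)] -> total=12
Click 2 (4,0) count=2: revealed 1 new [(4,0)] -> total=13
Click 3 (2,0) count=2: revealed 1 new [(2,0)] -> total=14

Answer: .####
.####
#####
.....
#....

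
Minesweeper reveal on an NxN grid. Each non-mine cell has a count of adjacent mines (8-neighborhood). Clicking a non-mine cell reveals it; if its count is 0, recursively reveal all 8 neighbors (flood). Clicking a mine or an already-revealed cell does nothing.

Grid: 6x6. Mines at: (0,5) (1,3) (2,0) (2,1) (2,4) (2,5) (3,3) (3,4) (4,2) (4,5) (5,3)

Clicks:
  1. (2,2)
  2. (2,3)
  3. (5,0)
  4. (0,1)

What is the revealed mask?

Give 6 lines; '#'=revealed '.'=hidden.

Answer: ###...
###...
..##..
##....
##....
##....

Derivation:
Click 1 (2,2) count=3: revealed 1 new [(2,2)] -> total=1
Click 2 (2,3) count=4: revealed 1 new [(2,3)] -> total=2
Click 3 (5,0) count=0: revealed 6 new [(3,0) (3,1) (4,0) (4,1) (5,0) (5,1)] -> total=8
Click 4 (0,1) count=0: revealed 6 new [(0,0) (0,1) (0,2) (1,0) (1,1) (1,2)] -> total=14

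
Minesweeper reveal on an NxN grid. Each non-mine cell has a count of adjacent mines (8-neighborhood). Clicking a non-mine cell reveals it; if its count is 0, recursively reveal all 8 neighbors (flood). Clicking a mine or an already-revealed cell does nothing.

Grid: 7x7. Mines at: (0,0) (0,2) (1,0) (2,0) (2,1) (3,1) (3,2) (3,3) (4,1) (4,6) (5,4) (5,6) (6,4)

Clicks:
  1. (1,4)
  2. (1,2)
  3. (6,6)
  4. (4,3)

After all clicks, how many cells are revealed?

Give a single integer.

Click 1 (1,4) count=0: revealed 15 new [(0,3) (0,4) (0,5) (0,6) (1,3) (1,4) (1,5) (1,6) (2,3) (2,4) (2,5) (2,6) (3,4) (3,5) (3,6)] -> total=15
Click 2 (1,2) count=2: revealed 1 new [(1,2)] -> total=16
Click 3 (6,6) count=1: revealed 1 new [(6,6)] -> total=17
Click 4 (4,3) count=3: revealed 1 new [(4,3)] -> total=18

Answer: 18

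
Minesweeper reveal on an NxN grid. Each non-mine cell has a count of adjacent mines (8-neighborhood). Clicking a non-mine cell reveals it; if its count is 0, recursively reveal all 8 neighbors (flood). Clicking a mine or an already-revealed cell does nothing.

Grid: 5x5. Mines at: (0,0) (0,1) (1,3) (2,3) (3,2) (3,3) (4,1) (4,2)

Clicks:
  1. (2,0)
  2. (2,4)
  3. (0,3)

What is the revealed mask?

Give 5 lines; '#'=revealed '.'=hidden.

Click 1 (2,0) count=0: revealed 6 new [(1,0) (1,1) (2,0) (2,1) (3,0) (3,1)] -> total=6
Click 2 (2,4) count=3: revealed 1 new [(2,4)] -> total=7
Click 3 (0,3) count=1: revealed 1 new [(0,3)] -> total=8

Answer: ...#.
##...
##..#
##...
.....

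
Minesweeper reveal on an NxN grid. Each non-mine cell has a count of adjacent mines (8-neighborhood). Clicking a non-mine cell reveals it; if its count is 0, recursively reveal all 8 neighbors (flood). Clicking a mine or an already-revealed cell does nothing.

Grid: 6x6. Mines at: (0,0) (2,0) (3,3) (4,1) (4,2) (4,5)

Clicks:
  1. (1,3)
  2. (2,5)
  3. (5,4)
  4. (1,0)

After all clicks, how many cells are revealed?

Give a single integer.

Click 1 (1,3) count=0: revealed 17 new [(0,1) (0,2) (0,3) (0,4) (0,5) (1,1) (1,2) (1,3) (1,4) (1,5) (2,1) (2,2) (2,3) (2,4) (2,5) (3,4) (3,5)] -> total=17
Click 2 (2,5) count=0: revealed 0 new [(none)] -> total=17
Click 3 (5,4) count=1: revealed 1 new [(5,4)] -> total=18
Click 4 (1,0) count=2: revealed 1 new [(1,0)] -> total=19

Answer: 19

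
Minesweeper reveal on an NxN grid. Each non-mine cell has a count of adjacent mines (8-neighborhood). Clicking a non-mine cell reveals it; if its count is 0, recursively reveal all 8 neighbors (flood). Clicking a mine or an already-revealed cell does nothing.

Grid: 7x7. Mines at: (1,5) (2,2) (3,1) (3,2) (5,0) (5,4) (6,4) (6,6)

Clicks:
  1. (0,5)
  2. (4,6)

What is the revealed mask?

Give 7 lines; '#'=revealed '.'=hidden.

Answer: .....#.
.......
...####
...####
...####
.....##
.......

Derivation:
Click 1 (0,5) count=1: revealed 1 new [(0,5)] -> total=1
Click 2 (4,6) count=0: revealed 14 new [(2,3) (2,4) (2,5) (2,6) (3,3) (3,4) (3,5) (3,6) (4,3) (4,4) (4,5) (4,6) (5,5) (5,6)] -> total=15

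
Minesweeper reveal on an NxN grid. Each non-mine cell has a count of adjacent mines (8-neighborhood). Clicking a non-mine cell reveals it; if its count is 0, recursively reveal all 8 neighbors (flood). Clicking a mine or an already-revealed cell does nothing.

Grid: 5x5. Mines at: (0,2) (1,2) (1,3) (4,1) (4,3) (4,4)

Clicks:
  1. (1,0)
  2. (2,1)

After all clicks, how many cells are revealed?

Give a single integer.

Answer: 8

Derivation:
Click 1 (1,0) count=0: revealed 8 new [(0,0) (0,1) (1,0) (1,1) (2,0) (2,1) (3,0) (3,1)] -> total=8
Click 2 (2,1) count=1: revealed 0 new [(none)] -> total=8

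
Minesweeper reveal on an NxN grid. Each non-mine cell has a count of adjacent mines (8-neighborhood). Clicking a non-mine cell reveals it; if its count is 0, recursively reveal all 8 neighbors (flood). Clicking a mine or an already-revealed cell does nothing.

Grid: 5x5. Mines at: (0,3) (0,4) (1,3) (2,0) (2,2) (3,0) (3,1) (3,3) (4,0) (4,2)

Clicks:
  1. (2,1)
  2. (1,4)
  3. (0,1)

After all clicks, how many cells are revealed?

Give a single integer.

Click 1 (2,1) count=4: revealed 1 new [(2,1)] -> total=1
Click 2 (1,4) count=3: revealed 1 new [(1,4)] -> total=2
Click 3 (0,1) count=0: revealed 6 new [(0,0) (0,1) (0,2) (1,0) (1,1) (1,2)] -> total=8

Answer: 8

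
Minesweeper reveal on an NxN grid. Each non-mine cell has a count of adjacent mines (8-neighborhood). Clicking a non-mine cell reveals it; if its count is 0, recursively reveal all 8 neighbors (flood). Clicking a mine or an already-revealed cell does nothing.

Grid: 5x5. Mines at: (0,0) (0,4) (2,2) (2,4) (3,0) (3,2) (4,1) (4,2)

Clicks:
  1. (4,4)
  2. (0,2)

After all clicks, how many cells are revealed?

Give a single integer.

Answer: 10

Derivation:
Click 1 (4,4) count=0: revealed 4 new [(3,3) (3,4) (4,3) (4,4)] -> total=4
Click 2 (0,2) count=0: revealed 6 new [(0,1) (0,2) (0,3) (1,1) (1,2) (1,3)] -> total=10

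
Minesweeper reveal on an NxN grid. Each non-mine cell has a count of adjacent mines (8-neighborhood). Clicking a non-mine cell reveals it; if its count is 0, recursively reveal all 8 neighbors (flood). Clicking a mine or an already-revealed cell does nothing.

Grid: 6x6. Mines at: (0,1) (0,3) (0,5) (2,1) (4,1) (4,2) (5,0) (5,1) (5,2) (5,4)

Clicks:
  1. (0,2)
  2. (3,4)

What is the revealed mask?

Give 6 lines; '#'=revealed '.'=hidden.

Click 1 (0,2) count=2: revealed 1 new [(0,2)] -> total=1
Click 2 (3,4) count=0: revealed 15 new [(1,2) (1,3) (1,4) (1,5) (2,2) (2,3) (2,4) (2,5) (3,2) (3,3) (3,4) (3,5) (4,3) (4,4) (4,5)] -> total=16

Answer: ..#...
..####
..####
..####
...###
......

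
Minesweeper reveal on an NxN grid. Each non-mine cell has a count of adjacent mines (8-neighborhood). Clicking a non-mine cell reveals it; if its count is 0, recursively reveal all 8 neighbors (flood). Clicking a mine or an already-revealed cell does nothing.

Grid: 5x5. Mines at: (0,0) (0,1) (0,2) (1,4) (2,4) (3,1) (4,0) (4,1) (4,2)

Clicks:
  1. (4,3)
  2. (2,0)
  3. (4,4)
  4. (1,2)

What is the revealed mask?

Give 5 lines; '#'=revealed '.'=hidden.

Click 1 (4,3) count=1: revealed 1 new [(4,3)] -> total=1
Click 2 (2,0) count=1: revealed 1 new [(2,0)] -> total=2
Click 3 (4,4) count=0: revealed 3 new [(3,3) (3,4) (4,4)] -> total=5
Click 4 (1,2) count=2: revealed 1 new [(1,2)] -> total=6

Answer: .....
..#..
#....
...##
...##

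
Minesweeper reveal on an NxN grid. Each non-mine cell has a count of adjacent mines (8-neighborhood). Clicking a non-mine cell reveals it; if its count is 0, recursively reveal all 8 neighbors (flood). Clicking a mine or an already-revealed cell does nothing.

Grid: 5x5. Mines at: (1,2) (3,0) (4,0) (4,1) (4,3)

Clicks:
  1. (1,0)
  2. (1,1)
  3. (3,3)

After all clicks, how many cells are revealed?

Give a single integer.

Click 1 (1,0) count=0: revealed 6 new [(0,0) (0,1) (1,0) (1,1) (2,0) (2,1)] -> total=6
Click 2 (1,1) count=1: revealed 0 new [(none)] -> total=6
Click 3 (3,3) count=1: revealed 1 new [(3,3)] -> total=7

Answer: 7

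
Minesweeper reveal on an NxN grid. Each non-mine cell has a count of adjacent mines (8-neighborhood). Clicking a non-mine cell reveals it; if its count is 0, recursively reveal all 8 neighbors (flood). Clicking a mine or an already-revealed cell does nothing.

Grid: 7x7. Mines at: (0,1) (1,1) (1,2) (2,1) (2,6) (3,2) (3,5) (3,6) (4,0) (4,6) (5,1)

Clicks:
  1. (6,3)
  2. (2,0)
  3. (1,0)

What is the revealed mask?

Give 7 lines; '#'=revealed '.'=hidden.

Click 1 (6,3) count=0: revealed 14 new [(4,2) (4,3) (4,4) (4,5) (5,2) (5,3) (5,4) (5,5) (5,6) (6,2) (6,3) (6,4) (6,5) (6,6)] -> total=14
Click 2 (2,0) count=2: revealed 1 new [(2,0)] -> total=15
Click 3 (1,0) count=3: revealed 1 new [(1,0)] -> total=16

Answer: .......
#......
#......
.......
..####.
..#####
..#####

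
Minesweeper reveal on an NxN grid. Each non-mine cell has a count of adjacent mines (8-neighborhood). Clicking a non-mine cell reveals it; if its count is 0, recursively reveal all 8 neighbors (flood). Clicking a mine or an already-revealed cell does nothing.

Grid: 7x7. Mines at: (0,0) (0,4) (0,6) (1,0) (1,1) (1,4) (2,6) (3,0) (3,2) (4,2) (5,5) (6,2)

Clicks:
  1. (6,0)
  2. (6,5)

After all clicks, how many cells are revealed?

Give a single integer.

Click 1 (6,0) count=0: revealed 6 new [(4,0) (4,1) (5,0) (5,1) (6,0) (6,1)] -> total=6
Click 2 (6,5) count=1: revealed 1 new [(6,5)] -> total=7

Answer: 7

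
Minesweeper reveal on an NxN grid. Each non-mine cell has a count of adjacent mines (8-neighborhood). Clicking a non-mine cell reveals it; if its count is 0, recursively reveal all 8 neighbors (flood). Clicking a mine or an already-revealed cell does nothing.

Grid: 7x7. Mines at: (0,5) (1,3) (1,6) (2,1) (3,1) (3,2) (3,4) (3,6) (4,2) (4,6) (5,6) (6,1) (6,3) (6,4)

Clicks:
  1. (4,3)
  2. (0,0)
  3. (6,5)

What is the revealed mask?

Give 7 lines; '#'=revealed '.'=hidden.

Click 1 (4,3) count=3: revealed 1 new [(4,3)] -> total=1
Click 2 (0,0) count=0: revealed 6 new [(0,0) (0,1) (0,2) (1,0) (1,1) (1,2)] -> total=7
Click 3 (6,5) count=2: revealed 1 new [(6,5)] -> total=8

Answer: ###....
###....
.......
.......
...#...
.......
.....#.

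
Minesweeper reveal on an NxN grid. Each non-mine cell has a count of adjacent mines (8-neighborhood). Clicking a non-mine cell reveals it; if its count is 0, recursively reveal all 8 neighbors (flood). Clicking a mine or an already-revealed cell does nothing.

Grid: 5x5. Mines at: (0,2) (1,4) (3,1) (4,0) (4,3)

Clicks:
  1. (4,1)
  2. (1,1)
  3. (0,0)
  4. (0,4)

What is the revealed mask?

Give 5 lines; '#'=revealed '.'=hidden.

Click 1 (4,1) count=2: revealed 1 new [(4,1)] -> total=1
Click 2 (1,1) count=1: revealed 1 new [(1,1)] -> total=2
Click 3 (0,0) count=0: revealed 5 new [(0,0) (0,1) (1,0) (2,0) (2,1)] -> total=7
Click 4 (0,4) count=1: revealed 1 new [(0,4)] -> total=8

Answer: ##..#
##...
##...
.....
.#...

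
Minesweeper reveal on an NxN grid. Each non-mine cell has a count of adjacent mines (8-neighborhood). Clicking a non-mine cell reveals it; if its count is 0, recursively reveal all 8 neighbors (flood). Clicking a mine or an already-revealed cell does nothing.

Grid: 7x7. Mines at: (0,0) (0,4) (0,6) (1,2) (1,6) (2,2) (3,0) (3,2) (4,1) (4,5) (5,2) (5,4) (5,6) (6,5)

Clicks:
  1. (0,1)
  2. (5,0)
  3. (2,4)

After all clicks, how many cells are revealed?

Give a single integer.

Click 1 (0,1) count=2: revealed 1 new [(0,1)] -> total=1
Click 2 (5,0) count=1: revealed 1 new [(5,0)] -> total=2
Click 3 (2,4) count=0: revealed 9 new [(1,3) (1,4) (1,5) (2,3) (2,4) (2,5) (3,3) (3,4) (3,5)] -> total=11

Answer: 11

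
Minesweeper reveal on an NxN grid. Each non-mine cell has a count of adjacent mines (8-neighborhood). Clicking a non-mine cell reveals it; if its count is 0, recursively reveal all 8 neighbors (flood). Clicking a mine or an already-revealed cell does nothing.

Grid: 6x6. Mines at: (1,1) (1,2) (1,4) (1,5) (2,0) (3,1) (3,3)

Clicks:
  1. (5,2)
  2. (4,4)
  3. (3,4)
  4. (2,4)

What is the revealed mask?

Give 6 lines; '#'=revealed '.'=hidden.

Answer: ......
......
....##
....##
######
######

Derivation:
Click 1 (5,2) count=0: revealed 16 new [(2,4) (2,5) (3,4) (3,5) (4,0) (4,1) (4,2) (4,3) (4,4) (4,5) (5,0) (5,1) (5,2) (5,3) (5,4) (5,5)] -> total=16
Click 2 (4,4) count=1: revealed 0 new [(none)] -> total=16
Click 3 (3,4) count=1: revealed 0 new [(none)] -> total=16
Click 4 (2,4) count=3: revealed 0 new [(none)] -> total=16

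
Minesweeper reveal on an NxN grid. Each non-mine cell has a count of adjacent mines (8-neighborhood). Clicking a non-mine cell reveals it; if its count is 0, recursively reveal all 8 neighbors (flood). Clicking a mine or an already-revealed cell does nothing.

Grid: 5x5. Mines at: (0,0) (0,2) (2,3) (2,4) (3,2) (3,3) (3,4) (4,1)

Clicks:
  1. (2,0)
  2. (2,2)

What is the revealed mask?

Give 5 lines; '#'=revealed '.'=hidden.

Click 1 (2,0) count=0: revealed 6 new [(1,0) (1,1) (2,0) (2,1) (3,0) (3,1)] -> total=6
Click 2 (2,2) count=3: revealed 1 new [(2,2)] -> total=7

Answer: .....
##...
###..
##...
.....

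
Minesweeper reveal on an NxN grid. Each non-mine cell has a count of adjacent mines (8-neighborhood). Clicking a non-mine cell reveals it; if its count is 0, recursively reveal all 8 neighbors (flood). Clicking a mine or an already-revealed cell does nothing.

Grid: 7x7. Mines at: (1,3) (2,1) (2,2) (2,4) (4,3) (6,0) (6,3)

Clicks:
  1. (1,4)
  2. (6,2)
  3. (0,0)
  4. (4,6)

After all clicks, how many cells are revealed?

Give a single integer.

Click 1 (1,4) count=2: revealed 1 new [(1,4)] -> total=1
Click 2 (6,2) count=1: revealed 1 new [(6,2)] -> total=2
Click 3 (0,0) count=0: revealed 6 new [(0,0) (0,1) (0,2) (1,0) (1,1) (1,2)] -> total=8
Click 4 (4,6) count=0: revealed 19 new [(0,4) (0,5) (0,6) (1,5) (1,6) (2,5) (2,6) (3,4) (3,5) (3,6) (4,4) (4,5) (4,6) (5,4) (5,5) (5,6) (6,4) (6,5) (6,6)] -> total=27

Answer: 27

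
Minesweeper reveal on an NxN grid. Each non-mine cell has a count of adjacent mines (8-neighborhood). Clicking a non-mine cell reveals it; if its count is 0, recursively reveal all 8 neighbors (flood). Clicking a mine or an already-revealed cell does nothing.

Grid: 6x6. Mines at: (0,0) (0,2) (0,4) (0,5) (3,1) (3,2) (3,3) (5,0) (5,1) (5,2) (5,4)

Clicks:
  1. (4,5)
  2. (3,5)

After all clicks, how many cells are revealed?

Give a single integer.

Click 1 (4,5) count=1: revealed 1 new [(4,5)] -> total=1
Click 2 (3,5) count=0: revealed 7 new [(1,4) (1,5) (2,4) (2,5) (3,4) (3,5) (4,4)] -> total=8

Answer: 8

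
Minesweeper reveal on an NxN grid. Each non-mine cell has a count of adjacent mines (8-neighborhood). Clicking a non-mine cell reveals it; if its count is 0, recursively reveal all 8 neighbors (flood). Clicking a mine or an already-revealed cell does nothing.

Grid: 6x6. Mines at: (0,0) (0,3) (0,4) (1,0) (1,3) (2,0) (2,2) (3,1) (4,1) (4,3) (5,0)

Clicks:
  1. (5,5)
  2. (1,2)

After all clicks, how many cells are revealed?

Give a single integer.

Answer: 11

Derivation:
Click 1 (5,5) count=0: revealed 10 new [(1,4) (1,5) (2,4) (2,5) (3,4) (3,5) (4,4) (4,5) (5,4) (5,5)] -> total=10
Click 2 (1,2) count=3: revealed 1 new [(1,2)] -> total=11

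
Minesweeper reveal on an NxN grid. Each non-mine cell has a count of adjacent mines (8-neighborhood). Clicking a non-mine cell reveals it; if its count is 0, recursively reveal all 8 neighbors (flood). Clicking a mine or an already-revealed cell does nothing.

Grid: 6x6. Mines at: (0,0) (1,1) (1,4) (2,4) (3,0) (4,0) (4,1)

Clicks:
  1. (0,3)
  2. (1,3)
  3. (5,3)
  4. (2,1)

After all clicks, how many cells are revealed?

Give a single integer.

Click 1 (0,3) count=1: revealed 1 new [(0,3)] -> total=1
Click 2 (1,3) count=2: revealed 1 new [(1,3)] -> total=2
Click 3 (5,3) count=0: revealed 12 new [(3,2) (3,3) (3,4) (3,5) (4,2) (4,3) (4,4) (4,5) (5,2) (5,3) (5,4) (5,5)] -> total=14
Click 4 (2,1) count=2: revealed 1 new [(2,1)] -> total=15

Answer: 15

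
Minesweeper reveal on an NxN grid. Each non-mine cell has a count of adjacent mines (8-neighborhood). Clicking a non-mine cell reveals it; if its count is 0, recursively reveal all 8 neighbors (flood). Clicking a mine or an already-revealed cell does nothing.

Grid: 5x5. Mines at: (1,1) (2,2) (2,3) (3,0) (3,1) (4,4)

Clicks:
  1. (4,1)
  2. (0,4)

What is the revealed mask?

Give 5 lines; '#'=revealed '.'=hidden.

Click 1 (4,1) count=2: revealed 1 new [(4,1)] -> total=1
Click 2 (0,4) count=0: revealed 6 new [(0,2) (0,3) (0,4) (1,2) (1,3) (1,4)] -> total=7

Answer: ..###
..###
.....
.....
.#...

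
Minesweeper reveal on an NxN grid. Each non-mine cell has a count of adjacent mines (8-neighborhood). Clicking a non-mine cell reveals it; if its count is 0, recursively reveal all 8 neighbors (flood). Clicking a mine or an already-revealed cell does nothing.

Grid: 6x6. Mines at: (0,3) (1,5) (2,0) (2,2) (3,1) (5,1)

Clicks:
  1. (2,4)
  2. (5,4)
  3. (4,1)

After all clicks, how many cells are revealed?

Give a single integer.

Answer: 16

Derivation:
Click 1 (2,4) count=1: revealed 1 new [(2,4)] -> total=1
Click 2 (5,4) count=0: revealed 14 new [(2,3) (2,5) (3,2) (3,3) (3,4) (3,5) (4,2) (4,3) (4,4) (4,5) (5,2) (5,3) (5,4) (5,5)] -> total=15
Click 3 (4,1) count=2: revealed 1 new [(4,1)] -> total=16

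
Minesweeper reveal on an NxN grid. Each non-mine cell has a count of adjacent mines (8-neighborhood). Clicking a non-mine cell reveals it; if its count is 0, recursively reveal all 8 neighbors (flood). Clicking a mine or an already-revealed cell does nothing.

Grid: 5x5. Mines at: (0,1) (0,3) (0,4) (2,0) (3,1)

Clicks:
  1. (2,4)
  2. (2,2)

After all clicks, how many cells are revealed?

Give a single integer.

Click 1 (2,4) count=0: revealed 12 new [(1,2) (1,3) (1,4) (2,2) (2,3) (2,4) (3,2) (3,3) (3,4) (4,2) (4,3) (4,4)] -> total=12
Click 2 (2,2) count=1: revealed 0 new [(none)] -> total=12

Answer: 12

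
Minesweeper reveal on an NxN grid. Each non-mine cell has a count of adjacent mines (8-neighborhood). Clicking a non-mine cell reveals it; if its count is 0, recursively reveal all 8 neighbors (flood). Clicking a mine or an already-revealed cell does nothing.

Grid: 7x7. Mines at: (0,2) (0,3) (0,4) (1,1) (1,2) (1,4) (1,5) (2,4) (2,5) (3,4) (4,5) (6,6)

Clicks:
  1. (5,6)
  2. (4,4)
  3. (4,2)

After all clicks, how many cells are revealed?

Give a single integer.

Answer: 26

Derivation:
Click 1 (5,6) count=2: revealed 1 new [(5,6)] -> total=1
Click 2 (4,4) count=2: revealed 1 new [(4,4)] -> total=2
Click 3 (4,2) count=0: revealed 24 new [(2,0) (2,1) (2,2) (2,3) (3,0) (3,1) (3,2) (3,3) (4,0) (4,1) (4,2) (4,3) (5,0) (5,1) (5,2) (5,3) (5,4) (5,5) (6,0) (6,1) (6,2) (6,3) (6,4) (6,5)] -> total=26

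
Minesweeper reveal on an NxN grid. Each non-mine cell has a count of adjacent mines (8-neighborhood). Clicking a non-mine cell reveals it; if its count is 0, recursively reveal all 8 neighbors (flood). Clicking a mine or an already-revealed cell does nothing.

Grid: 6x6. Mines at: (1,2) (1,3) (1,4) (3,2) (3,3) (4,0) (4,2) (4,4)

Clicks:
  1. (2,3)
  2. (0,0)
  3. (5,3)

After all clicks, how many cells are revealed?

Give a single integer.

Click 1 (2,3) count=5: revealed 1 new [(2,3)] -> total=1
Click 2 (0,0) count=0: revealed 8 new [(0,0) (0,1) (1,0) (1,1) (2,0) (2,1) (3,0) (3,1)] -> total=9
Click 3 (5,3) count=2: revealed 1 new [(5,3)] -> total=10

Answer: 10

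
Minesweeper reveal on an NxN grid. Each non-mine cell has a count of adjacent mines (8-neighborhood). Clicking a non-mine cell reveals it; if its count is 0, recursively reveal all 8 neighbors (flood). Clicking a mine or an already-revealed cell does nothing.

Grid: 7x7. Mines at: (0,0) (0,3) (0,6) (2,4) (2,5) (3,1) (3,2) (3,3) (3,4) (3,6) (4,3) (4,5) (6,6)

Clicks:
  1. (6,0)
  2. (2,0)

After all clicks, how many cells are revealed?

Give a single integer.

Click 1 (6,0) count=0: revealed 15 new [(4,0) (4,1) (4,2) (5,0) (5,1) (5,2) (5,3) (5,4) (5,5) (6,0) (6,1) (6,2) (6,3) (6,4) (6,5)] -> total=15
Click 2 (2,0) count=1: revealed 1 new [(2,0)] -> total=16

Answer: 16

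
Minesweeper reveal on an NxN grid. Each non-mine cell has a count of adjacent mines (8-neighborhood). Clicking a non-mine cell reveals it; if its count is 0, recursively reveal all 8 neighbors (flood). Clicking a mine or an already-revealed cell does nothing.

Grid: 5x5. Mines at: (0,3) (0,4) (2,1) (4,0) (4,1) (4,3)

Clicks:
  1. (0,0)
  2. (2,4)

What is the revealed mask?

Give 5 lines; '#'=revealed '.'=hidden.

Answer: ###..
#####
..###
..###
.....

Derivation:
Click 1 (0,0) count=0: revealed 6 new [(0,0) (0,1) (0,2) (1,0) (1,1) (1,2)] -> total=6
Click 2 (2,4) count=0: revealed 8 new [(1,3) (1,4) (2,2) (2,3) (2,4) (3,2) (3,3) (3,4)] -> total=14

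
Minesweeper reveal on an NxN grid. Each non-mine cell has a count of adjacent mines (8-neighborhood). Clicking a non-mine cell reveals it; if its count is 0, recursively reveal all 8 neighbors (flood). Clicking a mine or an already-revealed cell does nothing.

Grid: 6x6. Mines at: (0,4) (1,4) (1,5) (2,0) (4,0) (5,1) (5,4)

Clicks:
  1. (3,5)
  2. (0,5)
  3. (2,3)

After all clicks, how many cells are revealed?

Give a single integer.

Answer: 24

Derivation:
Click 1 (3,5) count=0: revealed 23 new [(0,0) (0,1) (0,2) (0,3) (1,0) (1,1) (1,2) (1,3) (2,1) (2,2) (2,3) (2,4) (2,5) (3,1) (3,2) (3,3) (3,4) (3,5) (4,1) (4,2) (4,3) (4,4) (4,5)] -> total=23
Click 2 (0,5) count=3: revealed 1 new [(0,5)] -> total=24
Click 3 (2,3) count=1: revealed 0 new [(none)] -> total=24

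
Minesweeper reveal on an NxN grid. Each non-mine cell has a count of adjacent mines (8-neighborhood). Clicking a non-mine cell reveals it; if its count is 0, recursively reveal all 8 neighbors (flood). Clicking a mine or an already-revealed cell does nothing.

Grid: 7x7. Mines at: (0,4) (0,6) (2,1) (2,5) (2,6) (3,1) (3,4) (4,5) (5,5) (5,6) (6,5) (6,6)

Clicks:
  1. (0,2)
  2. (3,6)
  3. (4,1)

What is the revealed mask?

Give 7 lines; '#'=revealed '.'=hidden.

Click 1 (0,2) count=0: revealed 8 new [(0,0) (0,1) (0,2) (0,3) (1,0) (1,1) (1,2) (1,3)] -> total=8
Click 2 (3,6) count=3: revealed 1 new [(3,6)] -> total=9
Click 3 (4,1) count=1: revealed 1 new [(4,1)] -> total=10

Answer: ####...
####...
.......
......#
.#.....
.......
.......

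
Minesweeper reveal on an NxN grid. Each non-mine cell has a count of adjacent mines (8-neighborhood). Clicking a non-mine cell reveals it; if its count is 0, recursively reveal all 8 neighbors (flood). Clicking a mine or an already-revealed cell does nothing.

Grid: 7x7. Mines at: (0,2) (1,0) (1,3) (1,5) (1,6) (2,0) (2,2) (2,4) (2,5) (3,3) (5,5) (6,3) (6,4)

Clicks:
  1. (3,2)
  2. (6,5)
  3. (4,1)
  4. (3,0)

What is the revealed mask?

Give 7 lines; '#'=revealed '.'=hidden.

Click 1 (3,2) count=2: revealed 1 new [(3,2)] -> total=1
Click 2 (6,5) count=2: revealed 1 new [(6,5)] -> total=2
Click 3 (4,1) count=0: revealed 11 new [(3,0) (3,1) (4,0) (4,1) (4,2) (5,0) (5,1) (5,2) (6,0) (6,1) (6,2)] -> total=13
Click 4 (3,0) count=1: revealed 0 new [(none)] -> total=13

Answer: .......
.......
.......
###....
###....
###....
###..#.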